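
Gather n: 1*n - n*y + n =n*(2 - y)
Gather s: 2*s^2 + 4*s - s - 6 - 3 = 2*s^2 + 3*s - 9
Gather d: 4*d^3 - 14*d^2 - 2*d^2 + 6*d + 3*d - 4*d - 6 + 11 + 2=4*d^3 - 16*d^2 + 5*d + 7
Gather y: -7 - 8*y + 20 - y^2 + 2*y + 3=-y^2 - 6*y + 16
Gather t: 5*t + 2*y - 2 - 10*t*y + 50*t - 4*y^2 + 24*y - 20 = t*(55 - 10*y) - 4*y^2 + 26*y - 22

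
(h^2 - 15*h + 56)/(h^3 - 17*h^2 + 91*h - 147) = (h - 8)/(h^2 - 10*h + 21)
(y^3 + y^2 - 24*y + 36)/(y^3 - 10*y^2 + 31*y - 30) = (y + 6)/(y - 5)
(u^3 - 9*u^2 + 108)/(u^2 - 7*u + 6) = (u^2 - 3*u - 18)/(u - 1)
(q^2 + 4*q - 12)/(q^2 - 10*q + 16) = (q + 6)/(q - 8)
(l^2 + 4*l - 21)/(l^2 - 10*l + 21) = (l + 7)/(l - 7)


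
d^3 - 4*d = d*(d - 2)*(d + 2)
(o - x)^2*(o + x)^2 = o^4 - 2*o^2*x^2 + x^4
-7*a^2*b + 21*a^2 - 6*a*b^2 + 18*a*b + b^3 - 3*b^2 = (-7*a + b)*(a + b)*(b - 3)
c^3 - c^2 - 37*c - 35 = (c - 7)*(c + 1)*(c + 5)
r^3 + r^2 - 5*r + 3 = (r - 1)^2*(r + 3)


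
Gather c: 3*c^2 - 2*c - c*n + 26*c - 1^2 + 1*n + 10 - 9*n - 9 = 3*c^2 + c*(24 - n) - 8*n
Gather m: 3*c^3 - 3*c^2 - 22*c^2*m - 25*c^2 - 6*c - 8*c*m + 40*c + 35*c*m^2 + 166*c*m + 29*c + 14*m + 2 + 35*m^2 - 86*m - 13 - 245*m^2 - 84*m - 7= 3*c^3 - 28*c^2 + 63*c + m^2*(35*c - 210) + m*(-22*c^2 + 158*c - 156) - 18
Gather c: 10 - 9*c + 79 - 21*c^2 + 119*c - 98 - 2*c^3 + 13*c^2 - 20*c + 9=-2*c^3 - 8*c^2 + 90*c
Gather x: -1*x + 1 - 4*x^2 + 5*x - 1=-4*x^2 + 4*x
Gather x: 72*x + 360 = 72*x + 360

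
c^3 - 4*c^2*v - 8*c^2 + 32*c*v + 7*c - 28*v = (c - 7)*(c - 1)*(c - 4*v)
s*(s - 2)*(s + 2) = s^3 - 4*s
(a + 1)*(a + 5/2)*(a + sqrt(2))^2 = a^4 + 2*sqrt(2)*a^3 + 7*a^3/2 + 9*a^2/2 + 7*sqrt(2)*a^2 + 7*a + 5*sqrt(2)*a + 5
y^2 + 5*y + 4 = (y + 1)*(y + 4)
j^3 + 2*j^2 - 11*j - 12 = (j - 3)*(j + 1)*(j + 4)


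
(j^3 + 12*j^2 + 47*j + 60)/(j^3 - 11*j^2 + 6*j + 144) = (j^2 + 9*j + 20)/(j^2 - 14*j + 48)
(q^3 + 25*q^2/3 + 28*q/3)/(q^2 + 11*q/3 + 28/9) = 3*q*(q + 7)/(3*q + 7)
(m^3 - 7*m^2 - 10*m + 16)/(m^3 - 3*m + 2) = (m - 8)/(m - 1)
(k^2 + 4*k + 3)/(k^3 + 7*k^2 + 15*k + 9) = 1/(k + 3)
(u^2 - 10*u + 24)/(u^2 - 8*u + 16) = (u - 6)/(u - 4)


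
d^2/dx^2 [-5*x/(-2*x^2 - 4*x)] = 5/(x^3 + 6*x^2 + 12*x + 8)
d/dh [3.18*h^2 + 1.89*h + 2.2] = 6.36*h + 1.89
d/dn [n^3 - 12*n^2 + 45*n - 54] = 3*n^2 - 24*n + 45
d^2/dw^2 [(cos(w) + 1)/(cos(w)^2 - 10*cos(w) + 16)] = (-9*(1 - cos(2*w))^2*cos(w)/4 - 7*(1 - cos(2*w))^2/2 - 951*cos(w)/2 - 109*cos(2*w) + 30*cos(3*w) + cos(5*w)/2 + 393)/((cos(w) - 8)^3*(cos(w) - 2)^3)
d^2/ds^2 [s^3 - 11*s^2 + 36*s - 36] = 6*s - 22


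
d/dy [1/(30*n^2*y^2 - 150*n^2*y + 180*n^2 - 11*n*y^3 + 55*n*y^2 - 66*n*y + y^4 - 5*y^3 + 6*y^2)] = (-60*n^2*y + 150*n^2 + 33*n*y^2 - 110*n*y + 66*n - 4*y^3 + 15*y^2 - 12*y)/(30*n^2*y^2 - 150*n^2*y + 180*n^2 - 11*n*y^3 + 55*n*y^2 - 66*n*y + y^4 - 5*y^3 + 6*y^2)^2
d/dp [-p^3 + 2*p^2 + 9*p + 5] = -3*p^2 + 4*p + 9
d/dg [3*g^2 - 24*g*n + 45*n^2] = 6*g - 24*n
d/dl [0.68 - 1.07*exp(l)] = -1.07*exp(l)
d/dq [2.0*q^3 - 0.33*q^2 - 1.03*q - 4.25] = 6.0*q^2 - 0.66*q - 1.03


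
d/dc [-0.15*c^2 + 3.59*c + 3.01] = 3.59 - 0.3*c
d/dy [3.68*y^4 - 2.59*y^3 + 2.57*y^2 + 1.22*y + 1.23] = 14.72*y^3 - 7.77*y^2 + 5.14*y + 1.22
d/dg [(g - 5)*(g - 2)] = 2*g - 7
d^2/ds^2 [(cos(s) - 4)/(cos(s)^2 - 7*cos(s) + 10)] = (-9*(1 - cos(2*s))^2*cos(s)/4 + 9*(1 - cos(2*s))^2/4 + 272*cos(s) - 20*cos(2*s) - 15*cos(3*s)/2 + cos(5*s)/2 - 201)/((cos(s) - 5)^3*(cos(s) - 2)^3)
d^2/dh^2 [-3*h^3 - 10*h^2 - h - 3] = -18*h - 20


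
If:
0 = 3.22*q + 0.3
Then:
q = -0.09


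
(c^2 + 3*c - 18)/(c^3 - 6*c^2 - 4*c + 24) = (c^2 + 3*c - 18)/(c^3 - 6*c^2 - 4*c + 24)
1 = 1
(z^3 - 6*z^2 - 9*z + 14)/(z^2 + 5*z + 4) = (z^3 - 6*z^2 - 9*z + 14)/(z^2 + 5*z + 4)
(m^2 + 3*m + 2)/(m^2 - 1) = (m + 2)/(m - 1)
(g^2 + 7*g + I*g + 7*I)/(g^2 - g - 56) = (g + I)/(g - 8)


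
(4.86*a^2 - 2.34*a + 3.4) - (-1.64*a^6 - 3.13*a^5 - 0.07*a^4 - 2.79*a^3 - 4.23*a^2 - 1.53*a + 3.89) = 1.64*a^6 + 3.13*a^5 + 0.07*a^4 + 2.79*a^3 + 9.09*a^2 - 0.81*a - 0.49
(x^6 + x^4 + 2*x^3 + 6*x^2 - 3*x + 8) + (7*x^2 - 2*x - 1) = x^6 + x^4 + 2*x^3 + 13*x^2 - 5*x + 7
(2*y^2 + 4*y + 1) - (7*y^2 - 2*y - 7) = -5*y^2 + 6*y + 8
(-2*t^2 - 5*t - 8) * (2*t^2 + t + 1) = -4*t^4 - 12*t^3 - 23*t^2 - 13*t - 8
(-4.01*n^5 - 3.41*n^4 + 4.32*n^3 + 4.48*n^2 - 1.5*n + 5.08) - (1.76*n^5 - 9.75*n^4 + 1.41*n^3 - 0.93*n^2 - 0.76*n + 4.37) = -5.77*n^5 + 6.34*n^4 + 2.91*n^3 + 5.41*n^2 - 0.74*n + 0.71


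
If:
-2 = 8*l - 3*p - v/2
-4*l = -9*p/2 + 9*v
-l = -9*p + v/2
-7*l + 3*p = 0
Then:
No Solution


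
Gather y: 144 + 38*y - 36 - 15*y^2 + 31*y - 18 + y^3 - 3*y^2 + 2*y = y^3 - 18*y^2 + 71*y + 90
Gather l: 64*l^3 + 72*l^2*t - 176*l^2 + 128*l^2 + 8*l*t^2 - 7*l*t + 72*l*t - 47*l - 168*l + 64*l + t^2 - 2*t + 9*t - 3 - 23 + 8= 64*l^3 + l^2*(72*t - 48) + l*(8*t^2 + 65*t - 151) + t^2 + 7*t - 18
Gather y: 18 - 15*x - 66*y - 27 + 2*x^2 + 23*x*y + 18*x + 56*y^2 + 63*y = 2*x^2 + 3*x + 56*y^2 + y*(23*x - 3) - 9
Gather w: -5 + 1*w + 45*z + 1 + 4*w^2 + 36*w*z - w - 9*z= 4*w^2 + 36*w*z + 36*z - 4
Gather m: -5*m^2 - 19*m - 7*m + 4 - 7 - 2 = -5*m^2 - 26*m - 5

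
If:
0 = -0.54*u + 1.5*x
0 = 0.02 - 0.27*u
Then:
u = 0.07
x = 0.03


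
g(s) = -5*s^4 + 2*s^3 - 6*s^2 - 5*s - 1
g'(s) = -20*s^3 + 6*s^2 - 12*s - 5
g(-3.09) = -557.68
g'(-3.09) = 679.44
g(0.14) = -1.81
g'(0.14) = -6.62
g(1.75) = -64.30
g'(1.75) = -114.81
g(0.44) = -4.38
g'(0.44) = -10.82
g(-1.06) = -11.14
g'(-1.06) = 38.28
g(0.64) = -6.97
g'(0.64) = -15.47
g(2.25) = -147.99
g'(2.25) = -229.44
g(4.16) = -1479.07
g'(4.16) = -1390.91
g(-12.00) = -107941.00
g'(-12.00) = 35563.00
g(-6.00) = -7099.00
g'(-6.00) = 4603.00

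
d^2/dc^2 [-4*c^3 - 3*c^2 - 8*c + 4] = -24*c - 6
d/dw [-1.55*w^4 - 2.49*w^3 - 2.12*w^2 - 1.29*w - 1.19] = -6.2*w^3 - 7.47*w^2 - 4.24*w - 1.29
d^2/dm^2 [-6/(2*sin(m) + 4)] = 3*(sin(m)^2 - 2*sin(m) - 2)/(sin(m) + 2)^3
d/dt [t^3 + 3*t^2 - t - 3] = 3*t^2 + 6*t - 1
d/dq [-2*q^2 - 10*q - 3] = -4*q - 10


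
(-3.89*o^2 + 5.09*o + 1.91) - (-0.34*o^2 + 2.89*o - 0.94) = -3.55*o^2 + 2.2*o + 2.85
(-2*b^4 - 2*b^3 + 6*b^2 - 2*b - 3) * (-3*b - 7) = 6*b^5 + 20*b^4 - 4*b^3 - 36*b^2 + 23*b + 21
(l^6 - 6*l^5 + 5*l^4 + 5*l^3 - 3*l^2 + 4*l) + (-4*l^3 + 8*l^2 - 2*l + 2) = l^6 - 6*l^5 + 5*l^4 + l^3 + 5*l^2 + 2*l + 2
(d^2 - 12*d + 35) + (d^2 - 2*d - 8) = 2*d^2 - 14*d + 27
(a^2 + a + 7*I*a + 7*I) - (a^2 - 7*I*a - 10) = a + 14*I*a + 10 + 7*I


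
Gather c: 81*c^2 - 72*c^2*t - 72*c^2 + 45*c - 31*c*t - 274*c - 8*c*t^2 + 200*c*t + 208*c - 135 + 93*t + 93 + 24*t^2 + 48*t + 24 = c^2*(9 - 72*t) + c*(-8*t^2 + 169*t - 21) + 24*t^2 + 141*t - 18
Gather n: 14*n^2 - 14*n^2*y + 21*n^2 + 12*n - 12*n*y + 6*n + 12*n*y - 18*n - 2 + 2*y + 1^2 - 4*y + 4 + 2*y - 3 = n^2*(35 - 14*y)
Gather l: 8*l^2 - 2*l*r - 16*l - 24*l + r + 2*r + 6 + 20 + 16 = 8*l^2 + l*(-2*r - 40) + 3*r + 42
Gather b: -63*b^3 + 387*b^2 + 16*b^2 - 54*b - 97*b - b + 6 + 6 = -63*b^3 + 403*b^2 - 152*b + 12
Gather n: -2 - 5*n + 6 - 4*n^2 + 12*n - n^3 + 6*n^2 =-n^3 + 2*n^2 + 7*n + 4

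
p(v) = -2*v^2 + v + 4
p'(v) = 1 - 4*v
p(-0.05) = 3.94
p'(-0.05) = 1.20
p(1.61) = 0.43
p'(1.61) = -5.44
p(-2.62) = -12.35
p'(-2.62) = 11.48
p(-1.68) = -3.32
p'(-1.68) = 7.72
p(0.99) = 3.03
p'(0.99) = -2.96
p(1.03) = 2.91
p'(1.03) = -3.12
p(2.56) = -6.55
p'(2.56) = -9.24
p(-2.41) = -10.03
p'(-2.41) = 10.64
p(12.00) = -272.00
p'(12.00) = -47.00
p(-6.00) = -74.00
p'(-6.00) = 25.00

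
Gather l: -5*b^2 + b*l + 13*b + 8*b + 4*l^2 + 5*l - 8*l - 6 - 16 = -5*b^2 + 21*b + 4*l^2 + l*(b - 3) - 22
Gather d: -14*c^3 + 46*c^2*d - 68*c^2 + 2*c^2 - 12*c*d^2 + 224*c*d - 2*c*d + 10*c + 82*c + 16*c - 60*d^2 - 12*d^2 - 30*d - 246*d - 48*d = -14*c^3 - 66*c^2 + 108*c + d^2*(-12*c - 72) + d*(46*c^2 + 222*c - 324)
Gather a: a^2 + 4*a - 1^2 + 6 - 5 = a^2 + 4*a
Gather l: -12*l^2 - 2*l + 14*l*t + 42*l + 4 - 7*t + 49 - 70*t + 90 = -12*l^2 + l*(14*t + 40) - 77*t + 143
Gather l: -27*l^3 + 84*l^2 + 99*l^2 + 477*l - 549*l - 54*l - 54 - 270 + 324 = -27*l^3 + 183*l^2 - 126*l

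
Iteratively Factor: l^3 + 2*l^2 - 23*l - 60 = (l + 4)*(l^2 - 2*l - 15) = (l + 3)*(l + 4)*(l - 5)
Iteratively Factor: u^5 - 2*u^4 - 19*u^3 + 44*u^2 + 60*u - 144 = (u + 4)*(u^4 - 6*u^3 + 5*u^2 + 24*u - 36) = (u - 3)*(u + 4)*(u^3 - 3*u^2 - 4*u + 12) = (u - 3)*(u - 2)*(u + 4)*(u^2 - u - 6) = (u - 3)^2*(u - 2)*(u + 4)*(u + 2)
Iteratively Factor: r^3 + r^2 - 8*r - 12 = (r - 3)*(r^2 + 4*r + 4) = (r - 3)*(r + 2)*(r + 2)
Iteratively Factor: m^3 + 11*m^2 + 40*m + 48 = (m + 3)*(m^2 + 8*m + 16) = (m + 3)*(m + 4)*(m + 4)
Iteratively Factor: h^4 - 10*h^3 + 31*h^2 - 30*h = (h - 3)*(h^3 - 7*h^2 + 10*h) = (h - 3)*(h - 2)*(h^2 - 5*h) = (h - 5)*(h - 3)*(h - 2)*(h)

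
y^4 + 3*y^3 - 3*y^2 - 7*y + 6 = (y - 1)^2*(y + 2)*(y + 3)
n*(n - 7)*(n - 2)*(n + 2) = n^4 - 7*n^3 - 4*n^2 + 28*n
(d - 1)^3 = d^3 - 3*d^2 + 3*d - 1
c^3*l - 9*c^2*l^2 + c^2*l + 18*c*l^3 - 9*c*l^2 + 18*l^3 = (c - 6*l)*(c - 3*l)*(c*l + l)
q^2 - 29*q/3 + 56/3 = (q - 7)*(q - 8/3)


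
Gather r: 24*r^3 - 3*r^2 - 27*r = 24*r^3 - 3*r^2 - 27*r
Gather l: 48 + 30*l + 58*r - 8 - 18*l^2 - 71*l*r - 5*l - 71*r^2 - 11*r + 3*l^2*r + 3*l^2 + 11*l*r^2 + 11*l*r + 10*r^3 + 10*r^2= l^2*(3*r - 15) + l*(11*r^2 - 60*r + 25) + 10*r^3 - 61*r^2 + 47*r + 40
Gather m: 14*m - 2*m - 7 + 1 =12*m - 6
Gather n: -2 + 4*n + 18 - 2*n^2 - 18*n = -2*n^2 - 14*n + 16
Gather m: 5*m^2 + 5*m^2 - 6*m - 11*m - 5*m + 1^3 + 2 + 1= 10*m^2 - 22*m + 4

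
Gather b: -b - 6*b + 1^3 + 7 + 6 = 14 - 7*b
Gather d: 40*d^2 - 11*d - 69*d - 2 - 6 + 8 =40*d^2 - 80*d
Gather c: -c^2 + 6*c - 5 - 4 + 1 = -c^2 + 6*c - 8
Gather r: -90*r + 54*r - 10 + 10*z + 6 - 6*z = -36*r + 4*z - 4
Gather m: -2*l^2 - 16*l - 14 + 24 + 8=-2*l^2 - 16*l + 18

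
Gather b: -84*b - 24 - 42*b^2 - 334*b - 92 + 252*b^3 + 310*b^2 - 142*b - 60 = 252*b^3 + 268*b^2 - 560*b - 176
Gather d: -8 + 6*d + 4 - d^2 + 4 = -d^2 + 6*d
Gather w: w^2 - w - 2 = w^2 - w - 2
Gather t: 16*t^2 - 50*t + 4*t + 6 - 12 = 16*t^2 - 46*t - 6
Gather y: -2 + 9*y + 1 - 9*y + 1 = 0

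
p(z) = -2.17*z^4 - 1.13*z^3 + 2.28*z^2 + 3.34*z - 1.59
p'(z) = -8.68*z^3 - 3.39*z^2 + 4.56*z + 3.34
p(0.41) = 0.02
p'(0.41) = 4.04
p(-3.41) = -235.07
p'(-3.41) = 292.55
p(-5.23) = -1418.59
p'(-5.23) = 1128.49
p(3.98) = -567.91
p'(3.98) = -579.44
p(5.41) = -1954.58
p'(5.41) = -1445.60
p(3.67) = -408.14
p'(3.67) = -454.64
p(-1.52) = -9.01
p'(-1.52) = 19.06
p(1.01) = 0.69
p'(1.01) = -4.46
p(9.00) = -14847.99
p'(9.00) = -6557.93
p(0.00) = -1.59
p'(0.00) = 3.34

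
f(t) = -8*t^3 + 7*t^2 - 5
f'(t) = -24*t^2 + 14*t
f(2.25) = -60.69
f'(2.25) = -90.00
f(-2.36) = 139.14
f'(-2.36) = -166.71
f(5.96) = -1450.02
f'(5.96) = -769.08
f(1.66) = -22.31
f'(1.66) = -42.89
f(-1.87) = 71.79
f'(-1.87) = -110.11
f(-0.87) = 5.57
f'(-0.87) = -30.35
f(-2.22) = 117.03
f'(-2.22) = -149.36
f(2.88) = -138.04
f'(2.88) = -158.75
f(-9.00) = 6394.00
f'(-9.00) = -2070.00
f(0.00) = -5.00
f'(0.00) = 0.00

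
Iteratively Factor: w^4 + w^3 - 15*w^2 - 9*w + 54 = (w + 3)*(w^3 - 2*w^2 - 9*w + 18) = (w + 3)^2*(w^2 - 5*w + 6) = (w - 2)*(w + 3)^2*(w - 3)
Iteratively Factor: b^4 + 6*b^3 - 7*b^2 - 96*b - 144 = (b + 3)*(b^3 + 3*b^2 - 16*b - 48) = (b + 3)^2*(b^2 - 16) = (b + 3)^2*(b + 4)*(b - 4)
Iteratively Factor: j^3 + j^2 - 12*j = (j)*(j^2 + j - 12) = j*(j + 4)*(j - 3)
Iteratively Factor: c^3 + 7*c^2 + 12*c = (c + 3)*(c^2 + 4*c) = (c + 3)*(c + 4)*(c)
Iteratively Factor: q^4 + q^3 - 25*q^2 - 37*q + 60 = (q - 5)*(q^3 + 6*q^2 + 5*q - 12) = (q - 5)*(q + 4)*(q^2 + 2*q - 3) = (q - 5)*(q - 1)*(q + 4)*(q + 3)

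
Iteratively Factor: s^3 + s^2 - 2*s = (s)*(s^2 + s - 2) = s*(s - 1)*(s + 2)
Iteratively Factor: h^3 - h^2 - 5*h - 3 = (h + 1)*(h^2 - 2*h - 3) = (h + 1)^2*(h - 3)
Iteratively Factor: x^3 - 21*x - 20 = (x + 1)*(x^2 - x - 20) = (x + 1)*(x + 4)*(x - 5)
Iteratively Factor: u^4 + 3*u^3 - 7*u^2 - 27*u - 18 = (u + 1)*(u^3 + 2*u^2 - 9*u - 18) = (u - 3)*(u + 1)*(u^2 + 5*u + 6) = (u - 3)*(u + 1)*(u + 2)*(u + 3)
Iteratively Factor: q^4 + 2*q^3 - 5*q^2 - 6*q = (q - 2)*(q^3 + 4*q^2 + 3*q) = (q - 2)*(q + 1)*(q^2 + 3*q) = q*(q - 2)*(q + 1)*(q + 3)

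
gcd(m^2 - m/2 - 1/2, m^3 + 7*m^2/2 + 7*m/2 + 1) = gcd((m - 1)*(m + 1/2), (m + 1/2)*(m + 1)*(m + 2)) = m + 1/2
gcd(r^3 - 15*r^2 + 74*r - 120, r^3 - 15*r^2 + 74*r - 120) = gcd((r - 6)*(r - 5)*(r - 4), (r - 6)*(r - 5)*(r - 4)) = r^3 - 15*r^2 + 74*r - 120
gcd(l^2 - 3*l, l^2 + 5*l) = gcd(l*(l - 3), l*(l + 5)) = l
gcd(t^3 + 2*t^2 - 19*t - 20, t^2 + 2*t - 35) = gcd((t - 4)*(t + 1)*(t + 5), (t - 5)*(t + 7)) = 1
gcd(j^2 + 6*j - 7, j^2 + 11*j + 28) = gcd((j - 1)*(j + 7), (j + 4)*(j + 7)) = j + 7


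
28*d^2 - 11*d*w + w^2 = (-7*d + w)*(-4*d + w)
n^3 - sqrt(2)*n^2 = n^2*(n - sqrt(2))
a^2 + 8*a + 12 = (a + 2)*(a + 6)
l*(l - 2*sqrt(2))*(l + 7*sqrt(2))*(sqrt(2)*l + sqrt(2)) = sqrt(2)*l^4 + sqrt(2)*l^3 + 10*l^3 - 28*sqrt(2)*l^2 + 10*l^2 - 28*sqrt(2)*l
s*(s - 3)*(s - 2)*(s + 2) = s^4 - 3*s^3 - 4*s^2 + 12*s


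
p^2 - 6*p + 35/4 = (p - 7/2)*(p - 5/2)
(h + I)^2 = h^2 + 2*I*h - 1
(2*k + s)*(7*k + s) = 14*k^2 + 9*k*s + s^2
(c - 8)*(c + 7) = c^2 - c - 56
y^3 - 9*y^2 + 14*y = y*(y - 7)*(y - 2)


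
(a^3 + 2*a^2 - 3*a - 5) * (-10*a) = -10*a^4 - 20*a^3 + 30*a^2 + 50*a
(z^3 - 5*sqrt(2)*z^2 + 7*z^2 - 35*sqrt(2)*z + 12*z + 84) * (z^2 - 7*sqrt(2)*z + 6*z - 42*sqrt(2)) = z^5 - 12*sqrt(2)*z^4 + 13*z^4 - 156*sqrt(2)*z^3 + 124*z^3 - 588*sqrt(2)*z^2 + 1066*z^2 - 1092*sqrt(2)*z + 3444*z - 3528*sqrt(2)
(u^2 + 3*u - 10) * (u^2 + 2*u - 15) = u^4 + 5*u^3 - 19*u^2 - 65*u + 150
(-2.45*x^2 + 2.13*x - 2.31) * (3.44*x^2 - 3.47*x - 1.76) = -8.428*x^4 + 15.8287*x^3 - 11.0255*x^2 + 4.2669*x + 4.0656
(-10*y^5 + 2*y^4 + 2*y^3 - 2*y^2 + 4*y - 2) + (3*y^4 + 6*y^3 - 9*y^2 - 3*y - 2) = -10*y^5 + 5*y^4 + 8*y^3 - 11*y^2 + y - 4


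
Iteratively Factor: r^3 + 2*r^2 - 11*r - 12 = (r - 3)*(r^2 + 5*r + 4) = (r - 3)*(r + 1)*(r + 4)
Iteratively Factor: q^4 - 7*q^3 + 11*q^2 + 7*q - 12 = (q - 4)*(q^3 - 3*q^2 - q + 3) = (q - 4)*(q - 3)*(q^2 - 1) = (q - 4)*(q - 3)*(q - 1)*(q + 1)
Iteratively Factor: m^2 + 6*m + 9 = (m + 3)*(m + 3)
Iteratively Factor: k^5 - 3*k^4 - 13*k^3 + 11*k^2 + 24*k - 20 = (k + 2)*(k^4 - 5*k^3 - 3*k^2 + 17*k - 10) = (k + 2)^2*(k^3 - 7*k^2 + 11*k - 5) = (k - 5)*(k + 2)^2*(k^2 - 2*k + 1) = (k - 5)*(k - 1)*(k + 2)^2*(k - 1)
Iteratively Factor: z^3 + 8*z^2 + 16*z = (z + 4)*(z^2 + 4*z) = (z + 4)^2*(z)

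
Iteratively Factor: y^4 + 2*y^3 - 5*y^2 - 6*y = (y)*(y^3 + 2*y^2 - 5*y - 6) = y*(y + 1)*(y^2 + y - 6) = y*(y - 2)*(y + 1)*(y + 3)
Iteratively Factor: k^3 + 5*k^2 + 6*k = (k + 2)*(k^2 + 3*k) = k*(k + 2)*(k + 3)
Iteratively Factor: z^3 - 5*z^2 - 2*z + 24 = (z - 4)*(z^2 - z - 6) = (z - 4)*(z + 2)*(z - 3)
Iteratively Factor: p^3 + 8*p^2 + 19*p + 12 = (p + 1)*(p^2 + 7*p + 12) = (p + 1)*(p + 4)*(p + 3)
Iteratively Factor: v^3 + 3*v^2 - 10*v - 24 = (v + 2)*(v^2 + v - 12) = (v + 2)*(v + 4)*(v - 3)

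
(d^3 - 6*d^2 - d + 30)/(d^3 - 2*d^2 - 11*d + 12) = (d^3 - 6*d^2 - d + 30)/(d^3 - 2*d^2 - 11*d + 12)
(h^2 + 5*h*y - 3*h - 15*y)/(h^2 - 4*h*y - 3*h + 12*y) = (-h - 5*y)/(-h + 4*y)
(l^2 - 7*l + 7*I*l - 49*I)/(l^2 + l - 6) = (l^2 + 7*l*(-1 + I) - 49*I)/(l^2 + l - 6)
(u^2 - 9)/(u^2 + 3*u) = (u - 3)/u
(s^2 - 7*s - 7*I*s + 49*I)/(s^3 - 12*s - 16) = (-s^2 + 7*s + 7*I*s - 49*I)/(-s^3 + 12*s + 16)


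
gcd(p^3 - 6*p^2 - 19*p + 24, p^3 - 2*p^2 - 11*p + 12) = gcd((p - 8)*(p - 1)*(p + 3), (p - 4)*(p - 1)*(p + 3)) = p^2 + 2*p - 3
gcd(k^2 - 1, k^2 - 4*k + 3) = k - 1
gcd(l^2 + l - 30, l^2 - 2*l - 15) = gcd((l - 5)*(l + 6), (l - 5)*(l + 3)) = l - 5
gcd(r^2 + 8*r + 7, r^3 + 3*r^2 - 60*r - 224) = r + 7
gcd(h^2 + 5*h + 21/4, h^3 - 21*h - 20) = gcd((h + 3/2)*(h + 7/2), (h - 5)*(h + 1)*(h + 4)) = 1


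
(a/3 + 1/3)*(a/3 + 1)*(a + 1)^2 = a^4/9 + 2*a^3/3 + 4*a^2/3 + 10*a/9 + 1/3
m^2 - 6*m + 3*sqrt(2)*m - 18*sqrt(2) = (m - 6)*(m + 3*sqrt(2))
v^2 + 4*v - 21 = (v - 3)*(v + 7)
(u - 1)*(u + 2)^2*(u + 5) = u^4 + 8*u^3 + 15*u^2 - 4*u - 20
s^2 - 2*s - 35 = (s - 7)*(s + 5)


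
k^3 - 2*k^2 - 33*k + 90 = (k - 5)*(k - 3)*(k + 6)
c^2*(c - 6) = c^3 - 6*c^2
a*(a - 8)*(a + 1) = a^3 - 7*a^2 - 8*a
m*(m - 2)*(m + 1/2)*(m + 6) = m^4 + 9*m^3/2 - 10*m^2 - 6*m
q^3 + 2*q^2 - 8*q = q*(q - 2)*(q + 4)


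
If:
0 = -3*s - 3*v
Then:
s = -v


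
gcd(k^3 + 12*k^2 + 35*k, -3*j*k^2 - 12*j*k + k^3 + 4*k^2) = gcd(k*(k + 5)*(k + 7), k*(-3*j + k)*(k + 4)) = k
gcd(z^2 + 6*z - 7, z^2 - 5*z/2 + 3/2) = z - 1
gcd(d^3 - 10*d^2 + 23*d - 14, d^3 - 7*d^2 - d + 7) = d^2 - 8*d + 7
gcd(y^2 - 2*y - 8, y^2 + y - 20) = y - 4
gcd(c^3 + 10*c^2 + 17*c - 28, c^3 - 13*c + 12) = c^2 + 3*c - 4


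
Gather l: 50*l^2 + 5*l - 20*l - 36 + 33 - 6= 50*l^2 - 15*l - 9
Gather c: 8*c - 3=8*c - 3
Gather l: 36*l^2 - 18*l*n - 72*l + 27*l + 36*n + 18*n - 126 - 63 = 36*l^2 + l*(-18*n - 45) + 54*n - 189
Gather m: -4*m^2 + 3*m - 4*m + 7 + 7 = -4*m^2 - m + 14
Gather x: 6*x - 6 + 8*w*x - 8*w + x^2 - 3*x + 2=-8*w + x^2 + x*(8*w + 3) - 4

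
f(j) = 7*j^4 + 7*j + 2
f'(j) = 28*j^3 + 7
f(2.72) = 404.19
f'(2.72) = 570.46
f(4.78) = 3689.81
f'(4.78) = 3065.03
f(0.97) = 14.99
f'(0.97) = 32.55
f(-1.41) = 19.80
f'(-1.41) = -71.49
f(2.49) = 288.52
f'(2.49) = 439.27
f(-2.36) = 202.62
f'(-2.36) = -361.04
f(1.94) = 114.73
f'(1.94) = 211.44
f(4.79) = 3720.55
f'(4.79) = 3084.26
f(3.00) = 590.00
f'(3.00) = 763.00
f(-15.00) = 354272.00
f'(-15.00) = -94493.00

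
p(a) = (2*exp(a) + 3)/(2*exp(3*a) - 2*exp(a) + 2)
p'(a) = (2*exp(a) + 3)*(-6*exp(3*a) + 2*exp(a))/(2*exp(3*a) - 2*exp(a) + 2)^2 + 2*exp(a)/(2*exp(3*a) - 2*exp(a) + 2)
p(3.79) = 0.00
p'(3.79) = -0.00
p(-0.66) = 3.25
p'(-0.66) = 1.37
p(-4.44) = 1.53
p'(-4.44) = 0.03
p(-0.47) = 3.43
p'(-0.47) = 0.41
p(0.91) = 0.29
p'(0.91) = -0.72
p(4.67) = 0.00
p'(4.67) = -0.00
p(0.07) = 2.22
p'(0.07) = -4.09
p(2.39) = 0.01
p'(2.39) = -0.02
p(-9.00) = 1.50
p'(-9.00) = 0.00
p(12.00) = 0.00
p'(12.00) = 0.00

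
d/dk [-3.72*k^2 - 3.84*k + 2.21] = -7.44*k - 3.84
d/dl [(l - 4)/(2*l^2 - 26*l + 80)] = (l^2 - 13*l - (l - 4)*(2*l - 13) + 40)/(2*(l^2 - 13*l + 40)^2)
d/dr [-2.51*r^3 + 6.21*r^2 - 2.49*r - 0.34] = -7.53*r^2 + 12.42*r - 2.49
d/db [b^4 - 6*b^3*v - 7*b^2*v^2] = 2*b*(2*b^2 - 9*b*v - 7*v^2)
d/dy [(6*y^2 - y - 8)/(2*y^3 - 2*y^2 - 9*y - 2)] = 2*(-6*y^4 + 2*y^3 - 4*y^2 - 28*y - 35)/(4*y^6 - 8*y^5 - 32*y^4 + 28*y^3 + 89*y^2 + 36*y + 4)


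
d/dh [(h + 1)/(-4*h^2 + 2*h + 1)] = (4*h^2 + 8*h - 1)/(16*h^4 - 16*h^3 - 4*h^2 + 4*h + 1)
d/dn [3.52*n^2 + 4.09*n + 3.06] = 7.04*n + 4.09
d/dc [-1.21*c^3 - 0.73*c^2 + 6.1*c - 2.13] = -3.63*c^2 - 1.46*c + 6.1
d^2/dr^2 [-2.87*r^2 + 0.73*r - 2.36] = -5.74000000000000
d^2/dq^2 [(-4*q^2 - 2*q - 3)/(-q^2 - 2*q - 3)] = 6*(-2*q^3 - 9*q^2 + 9)/(q^6 + 6*q^5 + 21*q^4 + 44*q^3 + 63*q^2 + 54*q + 27)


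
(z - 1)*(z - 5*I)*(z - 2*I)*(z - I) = z^4 - z^3 - 8*I*z^3 - 17*z^2 + 8*I*z^2 + 17*z + 10*I*z - 10*I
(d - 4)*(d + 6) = d^2 + 2*d - 24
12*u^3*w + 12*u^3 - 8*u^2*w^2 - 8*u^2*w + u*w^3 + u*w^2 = (-6*u + w)*(-2*u + w)*(u*w + u)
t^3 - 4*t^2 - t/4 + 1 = (t - 4)*(t - 1/2)*(t + 1/2)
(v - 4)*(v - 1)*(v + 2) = v^3 - 3*v^2 - 6*v + 8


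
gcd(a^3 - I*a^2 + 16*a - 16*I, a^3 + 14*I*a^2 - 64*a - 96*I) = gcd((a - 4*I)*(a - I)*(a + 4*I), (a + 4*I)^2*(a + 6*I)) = a + 4*I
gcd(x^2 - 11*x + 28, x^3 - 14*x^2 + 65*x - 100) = x - 4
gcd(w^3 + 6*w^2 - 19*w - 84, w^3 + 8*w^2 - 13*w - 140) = w^2 + 3*w - 28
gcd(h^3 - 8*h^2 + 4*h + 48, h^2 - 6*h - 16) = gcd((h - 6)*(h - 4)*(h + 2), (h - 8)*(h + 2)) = h + 2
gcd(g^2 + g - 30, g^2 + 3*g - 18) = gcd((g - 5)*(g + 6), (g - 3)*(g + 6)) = g + 6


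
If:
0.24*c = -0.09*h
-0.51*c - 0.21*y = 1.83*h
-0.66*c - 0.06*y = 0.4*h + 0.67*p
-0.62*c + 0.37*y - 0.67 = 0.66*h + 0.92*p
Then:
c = 0.07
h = -0.18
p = -0.08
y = 1.39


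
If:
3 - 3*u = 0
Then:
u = 1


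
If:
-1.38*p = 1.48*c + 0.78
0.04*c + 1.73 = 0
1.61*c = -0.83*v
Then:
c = -43.25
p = 45.82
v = 83.89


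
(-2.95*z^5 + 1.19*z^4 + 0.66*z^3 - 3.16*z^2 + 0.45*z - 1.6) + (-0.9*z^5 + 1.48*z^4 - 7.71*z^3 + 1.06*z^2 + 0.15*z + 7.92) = -3.85*z^5 + 2.67*z^4 - 7.05*z^3 - 2.1*z^2 + 0.6*z + 6.32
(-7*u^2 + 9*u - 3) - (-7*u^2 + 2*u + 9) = 7*u - 12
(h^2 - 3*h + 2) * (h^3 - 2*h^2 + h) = h^5 - 5*h^4 + 9*h^3 - 7*h^2 + 2*h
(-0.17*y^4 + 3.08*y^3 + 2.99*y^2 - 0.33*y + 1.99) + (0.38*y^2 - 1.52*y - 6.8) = -0.17*y^4 + 3.08*y^3 + 3.37*y^2 - 1.85*y - 4.81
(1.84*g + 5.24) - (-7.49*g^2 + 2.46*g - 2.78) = 7.49*g^2 - 0.62*g + 8.02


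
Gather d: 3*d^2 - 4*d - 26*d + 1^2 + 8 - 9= 3*d^2 - 30*d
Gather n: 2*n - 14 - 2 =2*n - 16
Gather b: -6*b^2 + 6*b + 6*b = -6*b^2 + 12*b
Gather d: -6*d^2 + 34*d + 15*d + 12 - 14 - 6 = -6*d^2 + 49*d - 8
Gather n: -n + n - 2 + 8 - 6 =0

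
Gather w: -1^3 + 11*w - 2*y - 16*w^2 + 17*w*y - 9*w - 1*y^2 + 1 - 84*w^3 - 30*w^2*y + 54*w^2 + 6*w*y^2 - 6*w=-84*w^3 + w^2*(38 - 30*y) + w*(6*y^2 + 17*y - 4) - y^2 - 2*y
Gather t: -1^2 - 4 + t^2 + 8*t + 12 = t^2 + 8*t + 7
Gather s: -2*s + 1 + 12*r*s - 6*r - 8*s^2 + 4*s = -6*r - 8*s^2 + s*(12*r + 2) + 1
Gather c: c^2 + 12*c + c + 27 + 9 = c^2 + 13*c + 36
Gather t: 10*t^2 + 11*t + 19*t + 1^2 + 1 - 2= 10*t^2 + 30*t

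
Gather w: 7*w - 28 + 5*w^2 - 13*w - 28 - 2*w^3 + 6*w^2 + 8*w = -2*w^3 + 11*w^2 + 2*w - 56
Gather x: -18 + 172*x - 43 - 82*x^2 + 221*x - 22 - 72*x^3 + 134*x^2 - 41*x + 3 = -72*x^3 + 52*x^2 + 352*x - 80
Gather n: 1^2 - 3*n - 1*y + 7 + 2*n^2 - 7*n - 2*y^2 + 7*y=2*n^2 - 10*n - 2*y^2 + 6*y + 8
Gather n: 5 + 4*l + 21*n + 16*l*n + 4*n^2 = 4*l + 4*n^2 + n*(16*l + 21) + 5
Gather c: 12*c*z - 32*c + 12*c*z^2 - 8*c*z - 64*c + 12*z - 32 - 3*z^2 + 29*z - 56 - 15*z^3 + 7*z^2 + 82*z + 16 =c*(12*z^2 + 4*z - 96) - 15*z^3 + 4*z^2 + 123*z - 72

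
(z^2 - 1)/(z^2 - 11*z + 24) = (z^2 - 1)/(z^2 - 11*z + 24)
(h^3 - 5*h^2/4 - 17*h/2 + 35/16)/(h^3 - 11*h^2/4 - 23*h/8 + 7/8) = (h + 5/2)/(h + 1)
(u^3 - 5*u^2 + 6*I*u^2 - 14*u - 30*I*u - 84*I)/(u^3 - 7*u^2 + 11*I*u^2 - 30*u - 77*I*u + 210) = (u + 2)/(u + 5*I)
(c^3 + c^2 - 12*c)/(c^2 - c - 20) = c*(c - 3)/(c - 5)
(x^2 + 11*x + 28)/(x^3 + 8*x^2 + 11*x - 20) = (x + 7)/(x^2 + 4*x - 5)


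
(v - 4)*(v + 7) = v^2 + 3*v - 28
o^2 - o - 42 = (o - 7)*(o + 6)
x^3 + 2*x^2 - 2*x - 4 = (x + 2)*(x - sqrt(2))*(x + sqrt(2))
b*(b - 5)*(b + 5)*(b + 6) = b^4 + 6*b^3 - 25*b^2 - 150*b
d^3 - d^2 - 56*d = d*(d - 8)*(d + 7)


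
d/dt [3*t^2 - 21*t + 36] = 6*t - 21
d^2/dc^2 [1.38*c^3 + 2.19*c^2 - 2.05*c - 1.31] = 8.28*c + 4.38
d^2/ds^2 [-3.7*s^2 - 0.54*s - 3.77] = -7.40000000000000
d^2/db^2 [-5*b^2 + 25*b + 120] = -10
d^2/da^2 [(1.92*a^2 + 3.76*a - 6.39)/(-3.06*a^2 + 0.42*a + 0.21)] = (-75.34944*a^3 + 351.597672*a^2 - 63.771624*a + 10.96074)/(28.652616*a^6 - 11.798136*a^5 - 4.279716*a^4 + 1.545264*a^3 + 0.293706*a^2 - 0.055566*a - 0.009261)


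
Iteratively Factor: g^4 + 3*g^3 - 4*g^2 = (g - 1)*(g^3 + 4*g^2) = g*(g - 1)*(g^2 + 4*g) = g^2*(g - 1)*(g + 4)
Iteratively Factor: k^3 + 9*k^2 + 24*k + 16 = (k + 4)*(k^2 + 5*k + 4) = (k + 4)^2*(k + 1)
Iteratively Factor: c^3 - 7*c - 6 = (c + 2)*(c^2 - 2*c - 3) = (c + 1)*(c + 2)*(c - 3)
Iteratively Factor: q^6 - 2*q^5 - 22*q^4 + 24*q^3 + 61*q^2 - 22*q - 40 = (q - 1)*(q^5 - q^4 - 23*q^3 + q^2 + 62*q + 40) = (q - 2)*(q - 1)*(q^4 + q^3 - 21*q^2 - 41*q - 20) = (q - 2)*(q - 1)*(q + 4)*(q^3 - 3*q^2 - 9*q - 5) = (q - 5)*(q - 2)*(q - 1)*(q + 4)*(q^2 + 2*q + 1) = (q - 5)*(q - 2)*(q - 1)*(q + 1)*(q + 4)*(q + 1)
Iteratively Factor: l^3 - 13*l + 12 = (l + 4)*(l^2 - 4*l + 3) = (l - 1)*(l + 4)*(l - 3)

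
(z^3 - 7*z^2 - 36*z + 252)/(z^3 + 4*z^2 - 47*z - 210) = (z - 6)/(z + 5)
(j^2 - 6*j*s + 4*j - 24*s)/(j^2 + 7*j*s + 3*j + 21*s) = (j^2 - 6*j*s + 4*j - 24*s)/(j^2 + 7*j*s + 3*j + 21*s)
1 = 1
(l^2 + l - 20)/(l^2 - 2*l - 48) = (-l^2 - l + 20)/(-l^2 + 2*l + 48)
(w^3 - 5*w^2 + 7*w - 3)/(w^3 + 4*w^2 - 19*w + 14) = (w^2 - 4*w + 3)/(w^2 + 5*w - 14)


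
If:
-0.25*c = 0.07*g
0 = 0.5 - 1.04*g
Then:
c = -0.13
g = 0.48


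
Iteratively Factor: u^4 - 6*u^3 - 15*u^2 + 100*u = (u - 5)*(u^3 - u^2 - 20*u) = u*(u - 5)*(u^2 - u - 20) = u*(u - 5)*(u + 4)*(u - 5)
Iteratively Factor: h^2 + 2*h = (h)*(h + 2)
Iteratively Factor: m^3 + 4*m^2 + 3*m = (m + 3)*(m^2 + m) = (m + 1)*(m + 3)*(m)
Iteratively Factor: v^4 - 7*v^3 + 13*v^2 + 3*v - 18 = (v - 2)*(v^3 - 5*v^2 + 3*v + 9) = (v - 3)*(v - 2)*(v^2 - 2*v - 3) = (v - 3)^2*(v - 2)*(v + 1)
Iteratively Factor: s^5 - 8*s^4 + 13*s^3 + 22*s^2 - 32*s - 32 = (s - 2)*(s^4 - 6*s^3 + s^2 + 24*s + 16) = (s - 2)*(s + 1)*(s^3 - 7*s^2 + 8*s + 16) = (s - 4)*(s - 2)*(s + 1)*(s^2 - 3*s - 4) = (s - 4)^2*(s - 2)*(s + 1)*(s + 1)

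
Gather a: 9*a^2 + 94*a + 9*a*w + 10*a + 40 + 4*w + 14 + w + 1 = 9*a^2 + a*(9*w + 104) + 5*w + 55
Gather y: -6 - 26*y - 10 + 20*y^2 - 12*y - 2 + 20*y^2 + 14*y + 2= 40*y^2 - 24*y - 16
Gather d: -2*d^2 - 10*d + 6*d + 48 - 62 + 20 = -2*d^2 - 4*d + 6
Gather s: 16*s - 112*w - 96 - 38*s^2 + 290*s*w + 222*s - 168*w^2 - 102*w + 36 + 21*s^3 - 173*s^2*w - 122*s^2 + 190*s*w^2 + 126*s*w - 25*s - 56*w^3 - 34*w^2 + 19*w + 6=21*s^3 + s^2*(-173*w - 160) + s*(190*w^2 + 416*w + 213) - 56*w^3 - 202*w^2 - 195*w - 54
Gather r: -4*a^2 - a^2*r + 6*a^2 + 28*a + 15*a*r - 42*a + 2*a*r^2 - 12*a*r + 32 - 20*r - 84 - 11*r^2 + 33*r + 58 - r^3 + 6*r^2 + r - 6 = 2*a^2 - 14*a - r^3 + r^2*(2*a - 5) + r*(-a^2 + 3*a + 14)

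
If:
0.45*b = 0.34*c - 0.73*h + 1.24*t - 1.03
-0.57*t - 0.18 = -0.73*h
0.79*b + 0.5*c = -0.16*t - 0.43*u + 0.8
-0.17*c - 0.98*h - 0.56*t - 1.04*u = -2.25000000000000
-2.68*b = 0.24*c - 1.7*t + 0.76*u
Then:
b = -5.02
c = 5.31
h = -3.08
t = -4.26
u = 6.49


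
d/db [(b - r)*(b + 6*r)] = 2*b + 5*r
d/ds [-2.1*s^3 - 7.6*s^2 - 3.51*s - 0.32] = -6.3*s^2 - 15.2*s - 3.51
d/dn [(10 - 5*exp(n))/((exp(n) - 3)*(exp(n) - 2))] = 5*exp(n)/(exp(n) - 3)^2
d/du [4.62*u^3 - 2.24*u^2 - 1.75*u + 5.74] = 13.86*u^2 - 4.48*u - 1.75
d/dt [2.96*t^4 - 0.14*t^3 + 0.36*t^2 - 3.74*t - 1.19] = 11.84*t^3 - 0.42*t^2 + 0.72*t - 3.74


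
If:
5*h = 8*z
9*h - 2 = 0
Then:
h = 2/9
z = 5/36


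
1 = 1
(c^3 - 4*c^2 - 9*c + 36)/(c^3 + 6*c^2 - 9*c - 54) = (c - 4)/(c + 6)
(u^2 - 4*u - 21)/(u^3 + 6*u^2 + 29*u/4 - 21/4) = 4*(u - 7)/(4*u^2 + 12*u - 7)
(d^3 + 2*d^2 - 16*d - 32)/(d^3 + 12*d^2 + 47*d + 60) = (d^2 - 2*d - 8)/(d^2 + 8*d + 15)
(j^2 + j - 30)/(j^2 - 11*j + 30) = (j + 6)/(j - 6)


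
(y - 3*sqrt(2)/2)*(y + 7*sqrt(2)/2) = y^2 + 2*sqrt(2)*y - 21/2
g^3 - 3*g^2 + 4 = (g - 2)^2*(g + 1)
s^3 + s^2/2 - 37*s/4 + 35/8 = (s - 5/2)*(s - 1/2)*(s + 7/2)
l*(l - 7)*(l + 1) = l^3 - 6*l^2 - 7*l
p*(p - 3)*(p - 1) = p^3 - 4*p^2 + 3*p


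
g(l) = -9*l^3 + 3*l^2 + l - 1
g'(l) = -27*l^2 + 6*l + 1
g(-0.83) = 5.38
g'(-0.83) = -22.58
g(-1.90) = 69.66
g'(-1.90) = -107.87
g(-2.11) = 94.79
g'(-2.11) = -131.87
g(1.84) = -45.07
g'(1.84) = -79.37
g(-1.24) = 19.53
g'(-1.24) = -47.96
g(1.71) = -35.52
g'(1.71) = -67.69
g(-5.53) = 1607.22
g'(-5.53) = -857.86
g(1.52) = -24.16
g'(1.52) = -52.26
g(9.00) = -6310.00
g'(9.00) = -2132.00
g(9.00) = -6310.00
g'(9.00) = -2132.00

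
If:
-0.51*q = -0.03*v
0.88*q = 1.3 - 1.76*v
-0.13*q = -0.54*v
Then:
No Solution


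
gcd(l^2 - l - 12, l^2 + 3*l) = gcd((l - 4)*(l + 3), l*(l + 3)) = l + 3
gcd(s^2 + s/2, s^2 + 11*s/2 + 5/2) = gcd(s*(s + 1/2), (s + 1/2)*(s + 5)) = s + 1/2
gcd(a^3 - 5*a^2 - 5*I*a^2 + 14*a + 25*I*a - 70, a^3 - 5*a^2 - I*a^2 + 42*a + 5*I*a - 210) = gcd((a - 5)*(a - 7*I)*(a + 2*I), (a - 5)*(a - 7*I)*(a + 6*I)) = a^2 + a*(-5 - 7*I) + 35*I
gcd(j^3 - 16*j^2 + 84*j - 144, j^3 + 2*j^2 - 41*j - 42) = j - 6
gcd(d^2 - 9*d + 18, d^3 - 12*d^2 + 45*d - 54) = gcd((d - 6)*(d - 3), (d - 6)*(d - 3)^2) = d^2 - 9*d + 18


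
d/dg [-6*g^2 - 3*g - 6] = -12*g - 3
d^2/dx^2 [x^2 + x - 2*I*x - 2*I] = 2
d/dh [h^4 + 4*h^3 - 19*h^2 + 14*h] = 4*h^3 + 12*h^2 - 38*h + 14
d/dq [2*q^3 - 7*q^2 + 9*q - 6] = 6*q^2 - 14*q + 9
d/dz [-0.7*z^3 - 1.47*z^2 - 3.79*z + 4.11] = -2.1*z^2 - 2.94*z - 3.79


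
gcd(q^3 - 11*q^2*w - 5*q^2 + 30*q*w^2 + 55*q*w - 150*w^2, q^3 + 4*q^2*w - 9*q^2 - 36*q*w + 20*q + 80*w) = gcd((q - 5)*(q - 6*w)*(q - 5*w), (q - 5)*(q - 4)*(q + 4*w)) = q - 5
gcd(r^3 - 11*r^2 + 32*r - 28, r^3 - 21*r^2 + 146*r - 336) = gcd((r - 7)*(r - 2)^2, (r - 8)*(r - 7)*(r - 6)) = r - 7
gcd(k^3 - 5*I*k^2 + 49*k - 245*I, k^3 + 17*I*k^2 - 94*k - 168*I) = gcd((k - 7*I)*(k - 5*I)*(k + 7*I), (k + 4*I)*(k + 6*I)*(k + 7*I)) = k + 7*I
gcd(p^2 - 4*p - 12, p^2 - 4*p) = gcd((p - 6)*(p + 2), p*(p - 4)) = 1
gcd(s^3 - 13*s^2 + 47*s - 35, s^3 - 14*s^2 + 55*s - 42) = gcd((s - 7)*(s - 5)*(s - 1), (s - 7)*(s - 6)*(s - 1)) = s^2 - 8*s + 7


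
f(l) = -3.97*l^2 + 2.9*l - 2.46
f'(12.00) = -92.38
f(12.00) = -539.34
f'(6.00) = -44.74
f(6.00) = -127.98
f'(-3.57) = 31.25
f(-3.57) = -63.41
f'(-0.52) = 7.03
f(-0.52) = -5.04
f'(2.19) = -14.49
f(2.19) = -15.15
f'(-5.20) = 44.19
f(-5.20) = -124.89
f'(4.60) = -33.62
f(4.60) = -73.13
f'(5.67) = -42.12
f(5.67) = -113.65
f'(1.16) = -6.31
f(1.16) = -4.44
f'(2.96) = -20.60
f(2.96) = -28.66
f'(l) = 2.9 - 7.94*l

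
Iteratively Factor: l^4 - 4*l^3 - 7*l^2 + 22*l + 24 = (l - 3)*(l^3 - l^2 - 10*l - 8) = (l - 4)*(l - 3)*(l^2 + 3*l + 2) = (l - 4)*(l - 3)*(l + 2)*(l + 1)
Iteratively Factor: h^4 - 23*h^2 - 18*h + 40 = (h + 2)*(h^3 - 2*h^2 - 19*h + 20) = (h - 1)*(h + 2)*(h^2 - h - 20) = (h - 1)*(h + 2)*(h + 4)*(h - 5)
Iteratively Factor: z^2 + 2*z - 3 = (z + 3)*(z - 1)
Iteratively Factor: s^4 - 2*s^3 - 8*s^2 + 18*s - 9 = (s - 3)*(s^3 + s^2 - 5*s + 3) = (s - 3)*(s - 1)*(s^2 + 2*s - 3) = (s - 3)*(s - 1)^2*(s + 3)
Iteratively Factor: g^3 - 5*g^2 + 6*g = (g)*(g^2 - 5*g + 6) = g*(g - 3)*(g - 2)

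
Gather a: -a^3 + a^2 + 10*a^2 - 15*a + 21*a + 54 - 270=-a^3 + 11*a^2 + 6*a - 216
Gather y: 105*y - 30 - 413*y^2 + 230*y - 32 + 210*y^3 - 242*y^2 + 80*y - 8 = 210*y^3 - 655*y^2 + 415*y - 70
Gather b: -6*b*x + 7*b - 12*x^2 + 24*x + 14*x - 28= b*(7 - 6*x) - 12*x^2 + 38*x - 28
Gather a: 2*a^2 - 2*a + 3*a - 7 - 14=2*a^2 + a - 21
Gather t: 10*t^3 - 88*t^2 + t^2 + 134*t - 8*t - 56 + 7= 10*t^3 - 87*t^2 + 126*t - 49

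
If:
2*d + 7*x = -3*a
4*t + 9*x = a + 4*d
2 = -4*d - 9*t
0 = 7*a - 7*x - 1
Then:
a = 319/2324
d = -433/2324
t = -81/581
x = -13/2324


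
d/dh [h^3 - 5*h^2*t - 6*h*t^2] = 3*h^2 - 10*h*t - 6*t^2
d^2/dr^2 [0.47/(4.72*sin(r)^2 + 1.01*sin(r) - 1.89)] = (-41.883392*sin(r)^4 - 6.721752*sin(r)^3 + 45.574537*sin(r)^2 + 12.546321*sin(r) + 9.344446)/(4.72*sin(r)^2 + 1.01*sin(r) - 1.89)^3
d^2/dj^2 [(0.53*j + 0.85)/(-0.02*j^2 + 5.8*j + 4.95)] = ((0.04*j - 5.8)*(0.08*j - 11.6)*(0.53*j + 0.85) + (0.0636*j - 6.114)*(-0.02*j^2 + 5.8*j + 4.95))/(-0.02*j^2 + 5.8*j + 4.95)^3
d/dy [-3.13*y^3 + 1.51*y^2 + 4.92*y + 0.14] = -9.39*y^2 + 3.02*y + 4.92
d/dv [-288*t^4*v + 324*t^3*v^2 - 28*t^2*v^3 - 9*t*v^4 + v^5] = -288*t^4 + 648*t^3*v - 84*t^2*v^2 - 36*t*v^3 + 5*v^4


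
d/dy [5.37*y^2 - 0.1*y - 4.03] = 10.74*y - 0.1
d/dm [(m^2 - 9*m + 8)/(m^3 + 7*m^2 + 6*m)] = (-m^4 + 18*m^3 + 45*m^2 - 112*m - 48)/(m^2*(m^4 + 14*m^3 + 61*m^2 + 84*m + 36))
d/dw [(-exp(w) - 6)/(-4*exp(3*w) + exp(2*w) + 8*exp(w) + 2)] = (-8*exp(3*w) - 71*exp(2*w) + 12*exp(w) + 46)*exp(w)/(16*exp(6*w) - 8*exp(5*w) - 63*exp(4*w) + 68*exp(2*w) + 32*exp(w) + 4)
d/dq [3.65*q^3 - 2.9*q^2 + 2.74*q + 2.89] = 10.95*q^2 - 5.8*q + 2.74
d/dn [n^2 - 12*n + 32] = 2*n - 12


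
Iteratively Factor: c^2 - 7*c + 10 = (c - 2)*(c - 5)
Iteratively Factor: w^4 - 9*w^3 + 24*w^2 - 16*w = (w)*(w^3 - 9*w^2 + 24*w - 16) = w*(w - 4)*(w^2 - 5*w + 4) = w*(w - 4)^2*(w - 1)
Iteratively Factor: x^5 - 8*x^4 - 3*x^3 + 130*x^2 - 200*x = (x)*(x^4 - 8*x^3 - 3*x^2 + 130*x - 200) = x*(x - 2)*(x^3 - 6*x^2 - 15*x + 100) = x*(x - 2)*(x + 4)*(x^2 - 10*x + 25) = x*(x - 5)*(x - 2)*(x + 4)*(x - 5)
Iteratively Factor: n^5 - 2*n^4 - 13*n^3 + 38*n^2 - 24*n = (n + 4)*(n^4 - 6*n^3 + 11*n^2 - 6*n) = (n - 1)*(n + 4)*(n^3 - 5*n^2 + 6*n) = (n - 2)*(n - 1)*(n + 4)*(n^2 - 3*n) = n*(n - 2)*(n - 1)*(n + 4)*(n - 3)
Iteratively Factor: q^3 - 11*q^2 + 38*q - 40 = (q - 2)*(q^2 - 9*q + 20) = (q - 5)*(q - 2)*(q - 4)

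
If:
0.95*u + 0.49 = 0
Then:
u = -0.52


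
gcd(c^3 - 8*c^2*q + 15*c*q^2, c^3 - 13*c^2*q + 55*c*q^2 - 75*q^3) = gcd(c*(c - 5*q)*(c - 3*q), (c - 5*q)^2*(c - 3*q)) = c^2 - 8*c*q + 15*q^2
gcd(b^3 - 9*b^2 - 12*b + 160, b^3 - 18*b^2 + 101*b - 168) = b - 8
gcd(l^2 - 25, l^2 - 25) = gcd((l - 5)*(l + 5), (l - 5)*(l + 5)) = l^2 - 25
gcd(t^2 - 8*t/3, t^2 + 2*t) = t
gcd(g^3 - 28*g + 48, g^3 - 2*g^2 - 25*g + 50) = g - 2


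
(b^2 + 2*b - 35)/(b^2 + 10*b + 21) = (b - 5)/(b + 3)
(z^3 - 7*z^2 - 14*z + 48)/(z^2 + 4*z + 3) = (z^2 - 10*z + 16)/(z + 1)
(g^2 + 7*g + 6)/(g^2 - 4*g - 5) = (g + 6)/(g - 5)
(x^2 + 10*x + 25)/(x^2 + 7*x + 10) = (x + 5)/(x + 2)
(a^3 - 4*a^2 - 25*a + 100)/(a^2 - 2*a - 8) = (a^2 - 25)/(a + 2)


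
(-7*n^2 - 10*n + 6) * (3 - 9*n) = 63*n^3 + 69*n^2 - 84*n + 18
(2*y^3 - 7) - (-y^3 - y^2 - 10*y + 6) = 3*y^3 + y^2 + 10*y - 13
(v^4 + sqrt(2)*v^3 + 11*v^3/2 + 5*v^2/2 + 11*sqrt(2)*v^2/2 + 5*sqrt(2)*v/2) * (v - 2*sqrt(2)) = v^5 - sqrt(2)*v^4 + 11*v^4/2 - 11*sqrt(2)*v^3/2 - 3*v^3/2 - 22*v^2 - 5*sqrt(2)*v^2/2 - 10*v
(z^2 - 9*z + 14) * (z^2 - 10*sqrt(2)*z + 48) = z^4 - 10*sqrt(2)*z^3 - 9*z^3 + 62*z^2 + 90*sqrt(2)*z^2 - 432*z - 140*sqrt(2)*z + 672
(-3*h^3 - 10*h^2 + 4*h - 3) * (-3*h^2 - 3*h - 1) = 9*h^5 + 39*h^4 + 21*h^3 + 7*h^2 + 5*h + 3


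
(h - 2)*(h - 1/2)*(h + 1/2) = h^3 - 2*h^2 - h/4 + 1/2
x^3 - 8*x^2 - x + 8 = (x - 8)*(x - 1)*(x + 1)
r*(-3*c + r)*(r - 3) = -3*c*r^2 + 9*c*r + r^3 - 3*r^2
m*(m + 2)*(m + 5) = m^3 + 7*m^2 + 10*m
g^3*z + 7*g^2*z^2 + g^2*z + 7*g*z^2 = g*(g + 7*z)*(g*z + z)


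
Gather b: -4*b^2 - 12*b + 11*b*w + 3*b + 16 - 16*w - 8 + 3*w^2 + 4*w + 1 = -4*b^2 + b*(11*w - 9) + 3*w^2 - 12*w + 9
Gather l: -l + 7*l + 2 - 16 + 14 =6*l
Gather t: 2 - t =2 - t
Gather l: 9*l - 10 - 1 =9*l - 11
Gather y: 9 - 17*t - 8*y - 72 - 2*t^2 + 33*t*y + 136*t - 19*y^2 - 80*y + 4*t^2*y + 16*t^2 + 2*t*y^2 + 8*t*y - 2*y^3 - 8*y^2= 14*t^2 + 119*t - 2*y^3 + y^2*(2*t - 27) + y*(4*t^2 + 41*t - 88) - 63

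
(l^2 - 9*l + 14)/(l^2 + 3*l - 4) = (l^2 - 9*l + 14)/(l^2 + 3*l - 4)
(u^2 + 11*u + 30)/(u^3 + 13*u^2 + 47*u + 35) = (u + 6)/(u^2 + 8*u + 7)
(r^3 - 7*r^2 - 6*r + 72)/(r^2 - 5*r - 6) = (r^2 - r - 12)/(r + 1)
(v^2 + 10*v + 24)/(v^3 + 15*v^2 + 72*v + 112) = (v + 6)/(v^2 + 11*v + 28)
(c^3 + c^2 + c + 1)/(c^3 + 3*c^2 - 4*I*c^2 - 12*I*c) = (c^3 + c^2 + c + 1)/(c*(c^2 + c*(3 - 4*I) - 12*I))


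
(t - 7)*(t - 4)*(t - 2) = t^3 - 13*t^2 + 50*t - 56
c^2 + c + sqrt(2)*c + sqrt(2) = (c + 1)*(c + sqrt(2))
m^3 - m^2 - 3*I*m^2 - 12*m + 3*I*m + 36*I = (m - 4)*(m + 3)*(m - 3*I)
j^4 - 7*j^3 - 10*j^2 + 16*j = j*(j - 8)*(j - 1)*(j + 2)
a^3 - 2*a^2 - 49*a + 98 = (a - 7)*(a - 2)*(a + 7)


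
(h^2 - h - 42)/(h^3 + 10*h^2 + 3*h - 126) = (h - 7)/(h^2 + 4*h - 21)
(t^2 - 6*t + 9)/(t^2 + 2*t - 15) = (t - 3)/(t + 5)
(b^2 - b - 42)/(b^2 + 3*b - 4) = (b^2 - b - 42)/(b^2 + 3*b - 4)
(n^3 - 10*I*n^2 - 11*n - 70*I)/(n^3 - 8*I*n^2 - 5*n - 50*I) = (n - 7*I)/(n - 5*I)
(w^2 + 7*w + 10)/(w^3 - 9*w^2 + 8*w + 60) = (w + 5)/(w^2 - 11*w + 30)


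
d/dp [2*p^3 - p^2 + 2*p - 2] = 6*p^2 - 2*p + 2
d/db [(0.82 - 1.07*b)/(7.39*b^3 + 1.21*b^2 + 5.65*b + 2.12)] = (15.8146*b^3 - 16.8847*b^2 - 1.9844*b - 6.9014)/(54.6121*b^6 + 17.8838*b^5 + 84.9711*b^4 + 45.0066*b^3 + 37.0529*b^2 + 23.956*b + 4.4944)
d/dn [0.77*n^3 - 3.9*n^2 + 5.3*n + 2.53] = 2.31*n^2 - 7.8*n + 5.3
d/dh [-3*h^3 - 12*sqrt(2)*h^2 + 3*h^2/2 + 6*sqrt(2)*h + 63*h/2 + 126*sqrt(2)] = -9*h^2 - 24*sqrt(2)*h + 3*h + 6*sqrt(2) + 63/2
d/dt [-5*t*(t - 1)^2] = 5*(1 - 3*t)*(t - 1)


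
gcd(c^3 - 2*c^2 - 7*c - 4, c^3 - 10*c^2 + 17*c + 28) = c^2 - 3*c - 4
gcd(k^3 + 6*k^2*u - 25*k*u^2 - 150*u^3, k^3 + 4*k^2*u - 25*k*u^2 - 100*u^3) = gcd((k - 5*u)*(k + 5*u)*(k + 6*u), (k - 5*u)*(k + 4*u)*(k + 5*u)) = -k^2 + 25*u^2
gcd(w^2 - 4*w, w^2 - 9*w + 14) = 1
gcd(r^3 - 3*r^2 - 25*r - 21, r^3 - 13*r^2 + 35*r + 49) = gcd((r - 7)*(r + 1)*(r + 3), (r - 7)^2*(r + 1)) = r^2 - 6*r - 7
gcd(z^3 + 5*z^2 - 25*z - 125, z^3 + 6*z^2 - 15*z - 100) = z^2 + 10*z + 25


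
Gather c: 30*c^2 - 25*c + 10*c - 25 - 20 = 30*c^2 - 15*c - 45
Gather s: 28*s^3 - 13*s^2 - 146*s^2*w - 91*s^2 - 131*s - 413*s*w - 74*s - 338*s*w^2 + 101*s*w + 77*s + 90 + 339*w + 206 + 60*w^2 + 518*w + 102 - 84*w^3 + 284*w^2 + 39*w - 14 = 28*s^3 + s^2*(-146*w - 104) + s*(-338*w^2 - 312*w - 128) - 84*w^3 + 344*w^2 + 896*w + 384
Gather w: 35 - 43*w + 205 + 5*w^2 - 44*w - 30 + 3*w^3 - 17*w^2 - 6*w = 3*w^3 - 12*w^2 - 93*w + 210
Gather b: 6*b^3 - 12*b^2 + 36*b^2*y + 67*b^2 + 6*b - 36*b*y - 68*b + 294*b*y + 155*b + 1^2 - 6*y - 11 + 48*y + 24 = 6*b^3 + b^2*(36*y + 55) + b*(258*y + 93) + 42*y + 14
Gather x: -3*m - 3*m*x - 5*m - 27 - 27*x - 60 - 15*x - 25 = -8*m + x*(-3*m - 42) - 112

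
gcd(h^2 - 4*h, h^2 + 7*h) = h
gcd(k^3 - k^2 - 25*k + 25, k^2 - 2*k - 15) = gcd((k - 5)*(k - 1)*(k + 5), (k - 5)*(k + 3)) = k - 5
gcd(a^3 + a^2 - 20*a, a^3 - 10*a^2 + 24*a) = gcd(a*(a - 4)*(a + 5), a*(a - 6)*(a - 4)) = a^2 - 4*a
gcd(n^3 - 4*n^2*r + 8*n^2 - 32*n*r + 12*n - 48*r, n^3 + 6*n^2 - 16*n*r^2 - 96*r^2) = -n^2 + 4*n*r - 6*n + 24*r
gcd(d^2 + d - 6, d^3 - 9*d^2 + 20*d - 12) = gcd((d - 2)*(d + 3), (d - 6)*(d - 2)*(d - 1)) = d - 2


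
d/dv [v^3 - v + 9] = 3*v^2 - 1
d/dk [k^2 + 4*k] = 2*k + 4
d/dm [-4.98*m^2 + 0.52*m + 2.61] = 0.52 - 9.96*m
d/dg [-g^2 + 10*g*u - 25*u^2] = -2*g + 10*u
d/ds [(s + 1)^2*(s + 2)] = (s + 1)*(3*s + 5)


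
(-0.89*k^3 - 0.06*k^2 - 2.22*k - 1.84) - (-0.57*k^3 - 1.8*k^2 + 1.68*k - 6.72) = -0.32*k^3 + 1.74*k^2 - 3.9*k + 4.88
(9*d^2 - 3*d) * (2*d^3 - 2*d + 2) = 18*d^5 - 6*d^4 - 18*d^3 + 24*d^2 - 6*d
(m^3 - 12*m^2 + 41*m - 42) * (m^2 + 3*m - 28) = m^5 - 9*m^4 - 23*m^3 + 417*m^2 - 1274*m + 1176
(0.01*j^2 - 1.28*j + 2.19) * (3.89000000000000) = 0.0389*j^2 - 4.9792*j + 8.5191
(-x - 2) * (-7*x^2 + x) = 7*x^3 + 13*x^2 - 2*x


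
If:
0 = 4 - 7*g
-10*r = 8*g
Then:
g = 4/7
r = -16/35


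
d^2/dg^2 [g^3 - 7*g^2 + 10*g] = 6*g - 14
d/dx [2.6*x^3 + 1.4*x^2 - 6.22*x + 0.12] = 7.8*x^2 + 2.8*x - 6.22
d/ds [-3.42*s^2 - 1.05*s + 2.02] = -6.84*s - 1.05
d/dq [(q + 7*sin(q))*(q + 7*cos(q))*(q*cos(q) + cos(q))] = -(q + 1)*(q + 7*sin(q))*(7*sin(q) - 1)*cos(q) + (q + 1)*(q + 7*cos(q))*(7*cos(q) + 1)*cos(q) - (q + 7*sin(q))*(q + 7*cos(q))*(q*sin(q) - sqrt(2)*cos(q + pi/4))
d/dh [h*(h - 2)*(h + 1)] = 3*h^2 - 2*h - 2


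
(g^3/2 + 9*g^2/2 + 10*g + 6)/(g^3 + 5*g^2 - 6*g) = (g^2 + 3*g + 2)/(2*g*(g - 1))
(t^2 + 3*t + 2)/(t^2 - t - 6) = (t + 1)/(t - 3)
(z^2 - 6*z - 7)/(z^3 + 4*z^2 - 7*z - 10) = (z - 7)/(z^2 + 3*z - 10)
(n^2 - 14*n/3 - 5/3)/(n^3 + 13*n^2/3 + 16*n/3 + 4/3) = (n - 5)/(n^2 + 4*n + 4)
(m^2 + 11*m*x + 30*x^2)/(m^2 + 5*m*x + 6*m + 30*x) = (m + 6*x)/(m + 6)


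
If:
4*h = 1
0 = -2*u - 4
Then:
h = 1/4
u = -2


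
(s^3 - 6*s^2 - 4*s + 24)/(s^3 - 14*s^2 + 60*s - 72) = (s + 2)/(s - 6)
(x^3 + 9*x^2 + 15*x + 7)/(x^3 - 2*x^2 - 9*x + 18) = (x^3 + 9*x^2 + 15*x + 7)/(x^3 - 2*x^2 - 9*x + 18)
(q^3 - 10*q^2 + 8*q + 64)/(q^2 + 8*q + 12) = (q^2 - 12*q + 32)/(q + 6)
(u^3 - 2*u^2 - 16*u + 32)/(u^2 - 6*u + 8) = u + 4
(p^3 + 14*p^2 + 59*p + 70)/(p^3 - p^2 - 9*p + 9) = (p^3 + 14*p^2 + 59*p + 70)/(p^3 - p^2 - 9*p + 9)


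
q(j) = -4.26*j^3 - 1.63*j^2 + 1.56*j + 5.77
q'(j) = -12.78*j^2 - 3.26*j + 1.56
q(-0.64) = 5.22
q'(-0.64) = -1.59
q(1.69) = -16.81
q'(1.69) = -40.45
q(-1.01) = 6.92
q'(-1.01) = -8.18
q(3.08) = -129.36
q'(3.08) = -129.72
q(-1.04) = 7.18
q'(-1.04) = -8.87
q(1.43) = -7.79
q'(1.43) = -29.24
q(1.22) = -2.49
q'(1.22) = -21.44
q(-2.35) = 48.39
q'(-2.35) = -61.36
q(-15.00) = 13993.12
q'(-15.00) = -2825.04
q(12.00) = -7571.51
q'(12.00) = -1877.88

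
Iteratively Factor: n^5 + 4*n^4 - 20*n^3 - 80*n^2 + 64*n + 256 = (n + 4)*(n^4 - 20*n^2 + 64) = (n - 2)*(n + 4)*(n^3 + 2*n^2 - 16*n - 32) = (n - 2)*(n + 4)^2*(n^2 - 2*n - 8) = (n - 4)*(n - 2)*(n + 4)^2*(n + 2)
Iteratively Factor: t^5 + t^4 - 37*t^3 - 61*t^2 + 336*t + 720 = (t + 3)*(t^4 - 2*t^3 - 31*t^2 + 32*t + 240) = (t + 3)^2*(t^3 - 5*t^2 - 16*t + 80) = (t + 3)^2*(t + 4)*(t^2 - 9*t + 20) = (t - 5)*(t + 3)^2*(t + 4)*(t - 4)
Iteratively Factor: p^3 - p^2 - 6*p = (p)*(p^2 - p - 6) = p*(p - 3)*(p + 2)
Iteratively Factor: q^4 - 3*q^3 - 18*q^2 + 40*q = (q + 4)*(q^3 - 7*q^2 + 10*q) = q*(q + 4)*(q^2 - 7*q + 10) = q*(q - 5)*(q + 4)*(q - 2)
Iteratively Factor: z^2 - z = (z - 1)*(z)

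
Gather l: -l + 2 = 2 - l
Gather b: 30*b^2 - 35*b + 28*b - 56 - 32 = 30*b^2 - 7*b - 88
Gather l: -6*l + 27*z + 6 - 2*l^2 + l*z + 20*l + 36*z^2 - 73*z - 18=-2*l^2 + l*(z + 14) + 36*z^2 - 46*z - 12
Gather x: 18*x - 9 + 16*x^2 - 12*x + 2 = 16*x^2 + 6*x - 7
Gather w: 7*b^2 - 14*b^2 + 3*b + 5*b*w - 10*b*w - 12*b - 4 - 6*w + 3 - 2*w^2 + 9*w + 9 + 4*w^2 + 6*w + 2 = -7*b^2 - 9*b + 2*w^2 + w*(9 - 5*b) + 10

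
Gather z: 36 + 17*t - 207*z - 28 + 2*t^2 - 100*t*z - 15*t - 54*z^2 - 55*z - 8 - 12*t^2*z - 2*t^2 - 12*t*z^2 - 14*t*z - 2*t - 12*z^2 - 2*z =z^2*(-12*t - 66) + z*(-12*t^2 - 114*t - 264)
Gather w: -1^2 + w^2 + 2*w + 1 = w^2 + 2*w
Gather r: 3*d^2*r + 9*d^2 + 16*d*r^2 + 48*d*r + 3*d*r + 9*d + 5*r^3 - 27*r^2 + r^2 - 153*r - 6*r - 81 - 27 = 9*d^2 + 9*d + 5*r^3 + r^2*(16*d - 26) + r*(3*d^2 + 51*d - 159) - 108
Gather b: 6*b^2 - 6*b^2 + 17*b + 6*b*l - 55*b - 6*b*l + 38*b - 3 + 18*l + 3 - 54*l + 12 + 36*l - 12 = 0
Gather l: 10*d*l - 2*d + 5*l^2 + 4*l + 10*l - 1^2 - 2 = -2*d + 5*l^2 + l*(10*d + 14) - 3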